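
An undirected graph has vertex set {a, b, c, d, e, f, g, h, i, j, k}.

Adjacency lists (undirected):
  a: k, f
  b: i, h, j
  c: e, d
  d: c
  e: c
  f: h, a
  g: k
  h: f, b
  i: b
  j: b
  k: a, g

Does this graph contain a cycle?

DFS, tracking each vertex's parent; an edge to a visited non-parent vertex closes a cycle.
Start from b:
visit b (parent –)
  visit i (parent b)
    i–b: parent, skip
  visit h (parent b)
    visit f (parent h)
      f–h: parent, skip
      visit a (parent f)
        visit k (parent a)
          k–a: parent, skip
          visit g (parent k)
            g–k: parent, skip
        a–f: parent, skip
    h–b: parent, skip
  visit j (parent b)
    j–b: parent, skip
visit c (parent –)
  visit e (parent c)
    e–c: parent, skip
  visit d (parent c)
    d–c: parent, skip
No non-parent visited neighbor found — the graph is a forest.

No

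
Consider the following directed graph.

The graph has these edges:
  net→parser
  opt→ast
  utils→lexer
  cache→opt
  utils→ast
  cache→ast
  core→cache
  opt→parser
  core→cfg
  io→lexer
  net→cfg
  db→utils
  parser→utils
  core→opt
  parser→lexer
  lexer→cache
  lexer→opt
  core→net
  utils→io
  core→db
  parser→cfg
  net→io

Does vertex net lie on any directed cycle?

No

net lies on a cycle iff there is a path from net back to itself.
Exploring from net, it never reaches itself; equivalently, its strongly connected component is a singleton.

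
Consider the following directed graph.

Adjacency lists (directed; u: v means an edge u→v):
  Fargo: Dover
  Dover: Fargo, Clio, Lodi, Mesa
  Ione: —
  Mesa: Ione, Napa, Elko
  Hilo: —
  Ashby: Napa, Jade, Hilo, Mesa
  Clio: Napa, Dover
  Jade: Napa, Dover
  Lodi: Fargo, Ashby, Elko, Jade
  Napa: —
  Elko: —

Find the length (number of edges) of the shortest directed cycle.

2

For each vertex v, BFS finds the shortest path from v back to v.
The shortest such closed walk is Dover → Fargo → Dover, length 2.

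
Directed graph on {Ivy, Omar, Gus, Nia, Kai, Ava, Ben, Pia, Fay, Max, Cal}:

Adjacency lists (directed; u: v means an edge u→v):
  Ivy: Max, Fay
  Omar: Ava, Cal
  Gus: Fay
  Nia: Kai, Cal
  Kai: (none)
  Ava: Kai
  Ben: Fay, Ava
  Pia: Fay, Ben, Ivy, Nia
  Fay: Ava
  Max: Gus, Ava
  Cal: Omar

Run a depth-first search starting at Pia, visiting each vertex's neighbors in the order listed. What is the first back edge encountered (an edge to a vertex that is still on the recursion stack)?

Omar->Cal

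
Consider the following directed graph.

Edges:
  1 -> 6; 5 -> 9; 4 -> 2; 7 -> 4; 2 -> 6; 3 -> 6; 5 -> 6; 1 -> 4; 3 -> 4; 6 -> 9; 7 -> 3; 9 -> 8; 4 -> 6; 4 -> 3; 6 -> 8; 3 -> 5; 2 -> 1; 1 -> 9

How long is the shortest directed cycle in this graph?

2

For each vertex v, BFS finds the shortest path from v back to v.
The shortest such closed walk is 4 → 3 → 4, length 2.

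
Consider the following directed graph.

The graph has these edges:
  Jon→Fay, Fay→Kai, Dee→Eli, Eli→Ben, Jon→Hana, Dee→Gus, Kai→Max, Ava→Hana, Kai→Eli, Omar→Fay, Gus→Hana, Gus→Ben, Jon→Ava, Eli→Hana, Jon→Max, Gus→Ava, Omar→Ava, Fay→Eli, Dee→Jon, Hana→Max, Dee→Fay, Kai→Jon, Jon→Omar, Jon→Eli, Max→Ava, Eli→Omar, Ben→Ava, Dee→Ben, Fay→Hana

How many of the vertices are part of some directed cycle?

8

A vertex is on a directed cycle iff it belongs to a strongly connected component of size ≥ 2 (or has a self-loop).
The vertices on cycles are {Ava, Eli, Fay, Jon, Kai, Max, Hana, Omar} — 8 in total.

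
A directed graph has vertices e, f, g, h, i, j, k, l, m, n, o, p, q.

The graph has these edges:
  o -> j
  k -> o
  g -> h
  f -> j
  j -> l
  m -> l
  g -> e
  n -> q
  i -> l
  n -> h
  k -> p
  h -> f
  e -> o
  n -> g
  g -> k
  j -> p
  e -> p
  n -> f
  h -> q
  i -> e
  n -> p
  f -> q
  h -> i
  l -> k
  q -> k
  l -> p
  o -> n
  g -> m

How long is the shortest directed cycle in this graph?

4

For each vertex v, BFS finds the shortest path from v back to v.
The shortest such closed walk is o → j → l → k → o, length 4.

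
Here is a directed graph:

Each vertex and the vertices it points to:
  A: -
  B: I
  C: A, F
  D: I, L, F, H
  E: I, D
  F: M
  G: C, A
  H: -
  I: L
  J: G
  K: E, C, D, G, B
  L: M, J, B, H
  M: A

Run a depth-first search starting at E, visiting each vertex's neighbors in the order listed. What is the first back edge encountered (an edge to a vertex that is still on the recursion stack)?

B→I

DFS from E (visiting each vertex's neighbors in the order listed); mark gray on enter, black on exit:
E gray
  I gray
    L gray
      M gray
        A gray
        A black
      M black
      J gray
        G gray
          C gray
            C→A: A black — skip
            F gray
              F→M: M black — skip
            F black
          C black
          G→A: A black — skip
        G black
      J black
      B gray
        B→I: I is gray → back edge
First back edge: B → I.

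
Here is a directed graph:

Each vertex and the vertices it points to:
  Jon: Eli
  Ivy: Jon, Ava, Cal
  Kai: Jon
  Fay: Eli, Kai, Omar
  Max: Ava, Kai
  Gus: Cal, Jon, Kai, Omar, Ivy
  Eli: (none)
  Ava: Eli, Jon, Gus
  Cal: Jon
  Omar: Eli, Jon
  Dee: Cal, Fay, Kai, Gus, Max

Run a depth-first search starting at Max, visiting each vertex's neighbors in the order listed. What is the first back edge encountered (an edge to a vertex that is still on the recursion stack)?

Ivy->Ava

DFS from Max (visiting each vertex's neighbors in the order listed); mark gray on enter, black on exit:
Max gray
  Ava gray
    Eli gray
    Eli black
    Jon gray
      Jon→Eli: Eli black — skip
    Jon black
    Gus gray
      Cal gray
        Cal→Jon: Jon black — skip
      Cal black
      Gus→Jon: Jon black — skip
      Kai gray
        Kai→Jon: Jon black — skip
      Kai black
      Omar gray
        Omar→Eli: Eli black — skip
        Omar→Jon: Jon black — skip
      Omar black
      Ivy gray
        Ivy→Jon: Jon black — skip
        Ivy→Ava: Ava is gray → back edge
First back edge: Ivy → Ava.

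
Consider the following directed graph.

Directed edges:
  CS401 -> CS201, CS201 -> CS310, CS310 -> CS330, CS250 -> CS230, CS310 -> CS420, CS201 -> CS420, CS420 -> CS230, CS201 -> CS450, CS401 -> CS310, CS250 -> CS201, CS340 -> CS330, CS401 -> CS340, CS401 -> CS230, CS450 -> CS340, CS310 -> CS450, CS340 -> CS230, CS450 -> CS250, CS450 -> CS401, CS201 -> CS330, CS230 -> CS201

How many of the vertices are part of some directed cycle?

8

A vertex is on a directed cycle iff it belongs to a strongly connected component of size ≥ 2 (or has a self-loop).
The vertices on cycles are {CS201, CS230, CS250, CS310, CS340, CS401, CS420, CS450} — 8 in total.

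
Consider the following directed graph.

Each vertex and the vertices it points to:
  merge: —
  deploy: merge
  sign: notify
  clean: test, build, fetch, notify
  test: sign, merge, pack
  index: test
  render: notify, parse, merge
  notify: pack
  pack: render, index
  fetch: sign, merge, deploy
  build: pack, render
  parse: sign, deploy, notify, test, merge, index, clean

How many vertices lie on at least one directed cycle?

10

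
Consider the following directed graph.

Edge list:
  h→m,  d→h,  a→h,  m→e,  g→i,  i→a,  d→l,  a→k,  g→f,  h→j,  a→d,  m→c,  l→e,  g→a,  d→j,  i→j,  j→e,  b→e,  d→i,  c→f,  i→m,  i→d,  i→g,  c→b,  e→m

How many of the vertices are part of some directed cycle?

A vertex is on a directed cycle iff it belongs to a strongly connected component of size ≥ 2 (or has a self-loop).
The vertices on cycles are {a, b, c, d, e, g, i, m} — 8 in total.

8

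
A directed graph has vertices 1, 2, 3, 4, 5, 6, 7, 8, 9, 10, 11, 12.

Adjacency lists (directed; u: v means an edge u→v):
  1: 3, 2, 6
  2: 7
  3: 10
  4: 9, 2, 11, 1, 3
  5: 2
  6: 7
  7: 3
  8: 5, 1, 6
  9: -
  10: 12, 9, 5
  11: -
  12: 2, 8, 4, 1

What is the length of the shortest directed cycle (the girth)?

For each vertex v, BFS finds the shortest path from v back to v.
The shortest such closed walk is 10 → 12 → 4 → 3 → 10, length 4.

4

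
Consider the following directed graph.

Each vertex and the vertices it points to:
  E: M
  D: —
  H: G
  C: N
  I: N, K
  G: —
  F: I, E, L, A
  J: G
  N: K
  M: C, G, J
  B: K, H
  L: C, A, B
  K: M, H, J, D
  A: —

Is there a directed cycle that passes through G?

G lies on a cycle iff there is a path from G back to itself.
Exploring from G, it never reaches itself; equivalently, its strongly connected component is a singleton.

No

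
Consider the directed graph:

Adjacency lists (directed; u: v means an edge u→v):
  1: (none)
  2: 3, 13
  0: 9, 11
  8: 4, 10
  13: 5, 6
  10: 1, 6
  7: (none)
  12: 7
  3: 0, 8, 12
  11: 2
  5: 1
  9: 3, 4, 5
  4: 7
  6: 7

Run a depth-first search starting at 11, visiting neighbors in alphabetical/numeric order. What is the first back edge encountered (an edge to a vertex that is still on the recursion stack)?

DFS from 11 (visiting neighbors in alphabetical/numeric order); mark gray on enter, black on exit:
11 gray
  2 gray
    3 gray
      0 gray
        9 gray
          9→3: 3 is gray → back edge
First back edge: 9 → 3.

9->3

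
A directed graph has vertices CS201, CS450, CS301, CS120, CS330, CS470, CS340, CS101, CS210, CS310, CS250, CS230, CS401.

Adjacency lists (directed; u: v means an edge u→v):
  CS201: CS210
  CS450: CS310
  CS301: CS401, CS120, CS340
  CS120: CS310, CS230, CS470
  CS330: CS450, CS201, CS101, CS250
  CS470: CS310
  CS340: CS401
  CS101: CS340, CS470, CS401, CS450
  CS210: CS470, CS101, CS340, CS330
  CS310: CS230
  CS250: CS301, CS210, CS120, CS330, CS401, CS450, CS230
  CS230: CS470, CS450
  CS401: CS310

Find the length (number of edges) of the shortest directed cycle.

For each vertex v, BFS finds the shortest path from v back to v.
The shortest such closed walk is CS330 → CS250 → CS330, length 2.

2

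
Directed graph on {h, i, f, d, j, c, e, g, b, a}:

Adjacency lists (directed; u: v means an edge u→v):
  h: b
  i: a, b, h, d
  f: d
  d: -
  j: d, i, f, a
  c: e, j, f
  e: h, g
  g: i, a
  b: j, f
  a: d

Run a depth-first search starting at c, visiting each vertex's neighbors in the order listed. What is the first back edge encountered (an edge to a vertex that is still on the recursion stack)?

DFS from c (visiting each vertex's neighbors in the order listed); mark gray on enter, black on exit:
c gray
  e gray
    h gray
      b gray
        j gray
          d gray
          d black
          i gray
            a gray
              a→d: d black — skip
            a black
            i→b: b is gray → back edge
First back edge: i → b.

i->b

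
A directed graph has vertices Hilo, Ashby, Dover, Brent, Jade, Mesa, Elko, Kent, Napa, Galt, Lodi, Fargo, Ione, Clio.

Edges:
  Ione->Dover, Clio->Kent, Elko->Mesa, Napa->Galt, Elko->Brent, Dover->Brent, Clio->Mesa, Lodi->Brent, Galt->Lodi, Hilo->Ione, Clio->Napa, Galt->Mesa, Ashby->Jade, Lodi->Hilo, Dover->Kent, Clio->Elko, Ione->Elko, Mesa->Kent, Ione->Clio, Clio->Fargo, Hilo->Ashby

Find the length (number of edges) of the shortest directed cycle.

6

For each vertex v, BFS finds the shortest path from v back to v.
The shortest such closed walk is Lodi → Hilo → Ione → Clio → Napa → Galt → Lodi, length 6.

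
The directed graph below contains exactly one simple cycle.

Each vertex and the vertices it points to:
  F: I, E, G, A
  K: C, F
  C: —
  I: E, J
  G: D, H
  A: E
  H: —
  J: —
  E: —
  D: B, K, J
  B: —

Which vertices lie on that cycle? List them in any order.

D, F, G, K

DFS with gray/black marking from F:
F gray
  I gray
    E gray
    E black
    J gray
    J black
  I black
  F→E: E black — skip
  G gray
    D gray
      B gray
      B black
      K gray
        C gray
        C black
        K→F: F is gray → back edge
Back edge closes the cycle F → G → D → K → F; its vertices are {D, F, G, K}.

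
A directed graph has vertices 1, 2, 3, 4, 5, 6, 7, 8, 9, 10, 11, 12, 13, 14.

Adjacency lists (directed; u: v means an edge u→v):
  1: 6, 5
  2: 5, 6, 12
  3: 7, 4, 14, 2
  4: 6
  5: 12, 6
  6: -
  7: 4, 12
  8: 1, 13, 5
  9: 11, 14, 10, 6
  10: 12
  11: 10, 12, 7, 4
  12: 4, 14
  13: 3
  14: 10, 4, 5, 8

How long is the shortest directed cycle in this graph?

For each vertex v, BFS finds the shortest path from v back to v.
The shortest such closed walk is 14 → 5 → 12 → 14, length 3.

3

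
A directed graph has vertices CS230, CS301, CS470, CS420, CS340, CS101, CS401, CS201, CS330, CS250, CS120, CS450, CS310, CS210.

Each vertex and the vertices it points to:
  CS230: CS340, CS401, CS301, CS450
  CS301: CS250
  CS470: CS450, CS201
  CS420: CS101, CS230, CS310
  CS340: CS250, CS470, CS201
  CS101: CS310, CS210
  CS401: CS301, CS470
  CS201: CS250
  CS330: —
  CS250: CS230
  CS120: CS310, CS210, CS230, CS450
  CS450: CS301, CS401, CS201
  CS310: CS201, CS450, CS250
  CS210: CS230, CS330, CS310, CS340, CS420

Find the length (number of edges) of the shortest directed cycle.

For each vertex v, BFS finds the shortest path from v back to v.
The shortest such closed walk is CS210 → CS420 → CS101 → CS210, length 3.

3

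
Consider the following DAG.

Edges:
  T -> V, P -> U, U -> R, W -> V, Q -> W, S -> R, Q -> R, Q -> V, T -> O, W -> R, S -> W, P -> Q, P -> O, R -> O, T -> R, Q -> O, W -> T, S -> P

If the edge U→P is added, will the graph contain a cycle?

Yes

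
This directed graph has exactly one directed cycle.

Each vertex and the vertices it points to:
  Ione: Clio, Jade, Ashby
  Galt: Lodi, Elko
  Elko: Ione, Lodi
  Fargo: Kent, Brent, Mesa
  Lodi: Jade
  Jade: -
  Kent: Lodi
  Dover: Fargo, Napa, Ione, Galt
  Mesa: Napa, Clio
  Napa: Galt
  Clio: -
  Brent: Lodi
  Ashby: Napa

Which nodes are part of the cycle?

Elko, Galt, Ione, Napa, Ashby

DFS with gray/black marking from Galt:
Galt gray
  Lodi gray
    Jade gray
    Jade black
  Lodi black
  Elko gray
    Ione gray
      Clio gray
      Clio black
      Ione→Jade: Jade black — skip
      Ashby gray
        Napa gray
          Napa→Galt: Galt is gray → back edge
Back edge closes the cycle Galt → Elko → Ione → Ashby → Napa → Galt; its vertices are {Elko, Galt, Ione, Napa, Ashby}.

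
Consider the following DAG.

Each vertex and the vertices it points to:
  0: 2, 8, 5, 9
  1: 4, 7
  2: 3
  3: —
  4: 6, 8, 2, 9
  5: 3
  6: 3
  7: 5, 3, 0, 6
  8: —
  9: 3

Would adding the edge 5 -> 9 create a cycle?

No

Adding 5→9 creates a cycle iff 9 can already reach 5.
Explore from 9: no path reaches 5. The graph stays acyclic.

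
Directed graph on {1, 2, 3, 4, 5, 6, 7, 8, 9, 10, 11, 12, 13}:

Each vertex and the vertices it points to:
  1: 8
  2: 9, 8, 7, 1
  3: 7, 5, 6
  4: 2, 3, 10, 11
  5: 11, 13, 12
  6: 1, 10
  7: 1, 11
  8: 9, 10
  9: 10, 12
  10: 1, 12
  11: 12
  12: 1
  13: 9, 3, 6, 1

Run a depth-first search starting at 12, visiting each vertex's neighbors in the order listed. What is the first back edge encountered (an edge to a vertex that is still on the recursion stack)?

10->1

DFS from 12 (visiting each vertex's neighbors in the order listed); mark gray on enter, black on exit:
12 gray
  1 gray
    8 gray
      9 gray
        10 gray
          10→1: 1 is gray → back edge
First back edge: 10 → 1.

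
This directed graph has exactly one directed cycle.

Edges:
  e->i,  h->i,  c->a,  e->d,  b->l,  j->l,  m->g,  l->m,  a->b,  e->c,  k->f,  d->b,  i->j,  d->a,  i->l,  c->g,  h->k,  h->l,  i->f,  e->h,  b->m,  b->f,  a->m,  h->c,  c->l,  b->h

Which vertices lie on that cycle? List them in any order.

DFS with gray/black marking from h:
h gray
  c gray
    g gray
    g black
    a gray
      m gray
        m→g: g black — skip
      m black
      b gray
        l gray
          l→m: m black — skip
        l black
        b→h: h is gray → back edge
Back edge closes the cycle h → c → a → b → h; its vertices are {a, b, c, h}.

a, b, c, h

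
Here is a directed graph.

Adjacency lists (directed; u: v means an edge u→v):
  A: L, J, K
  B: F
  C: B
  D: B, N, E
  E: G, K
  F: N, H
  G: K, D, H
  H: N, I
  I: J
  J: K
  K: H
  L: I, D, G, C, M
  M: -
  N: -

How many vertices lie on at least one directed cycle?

7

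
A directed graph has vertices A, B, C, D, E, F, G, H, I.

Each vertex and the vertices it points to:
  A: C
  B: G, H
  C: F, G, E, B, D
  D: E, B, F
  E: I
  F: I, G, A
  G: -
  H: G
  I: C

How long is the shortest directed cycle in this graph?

For each vertex v, BFS finds the shortest path from v back to v.
The shortest such closed walk is C → F → I → C, length 3.

3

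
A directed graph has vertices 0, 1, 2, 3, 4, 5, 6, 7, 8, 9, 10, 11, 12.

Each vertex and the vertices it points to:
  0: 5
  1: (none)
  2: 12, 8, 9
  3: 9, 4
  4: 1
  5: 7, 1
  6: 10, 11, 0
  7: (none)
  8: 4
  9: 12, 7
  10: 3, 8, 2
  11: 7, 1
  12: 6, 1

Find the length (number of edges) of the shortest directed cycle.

4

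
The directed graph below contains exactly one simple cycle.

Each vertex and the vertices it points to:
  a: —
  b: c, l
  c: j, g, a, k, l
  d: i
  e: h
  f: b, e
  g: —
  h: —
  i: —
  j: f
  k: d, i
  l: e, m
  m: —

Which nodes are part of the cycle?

b, c, f, j

DFS with gray/black marking from f:
f gray
  b gray
    c gray
      j gray
        j→f: f is gray → back edge
Back edge closes the cycle f → b → c → j → f; its vertices are {b, c, f, j}.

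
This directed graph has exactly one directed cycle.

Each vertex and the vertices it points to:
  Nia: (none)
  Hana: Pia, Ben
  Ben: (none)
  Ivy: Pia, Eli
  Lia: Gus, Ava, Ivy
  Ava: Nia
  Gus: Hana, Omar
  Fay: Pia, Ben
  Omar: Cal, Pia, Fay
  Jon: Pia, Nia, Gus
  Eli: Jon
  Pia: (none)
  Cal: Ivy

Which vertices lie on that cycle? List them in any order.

DFS with gray/black marking from Gus:
Gus gray
  Hana gray
    Pia gray
    Pia black
    Ben gray
    Ben black
  Hana black
  Omar gray
    Cal gray
      Ivy gray
        Ivy→Pia: Pia black — skip
        Eli gray
          Jon gray
            Jon→Pia: Pia black — skip
            Nia gray
            Nia black
            Jon→Gus: Gus is gray → back edge
Back edge closes the cycle Gus → Omar → Cal → Ivy → Eli → Jon → Gus; its vertices are {Cal, Eli, Gus, Ivy, Jon, Omar}.

Cal, Eli, Gus, Ivy, Jon, Omar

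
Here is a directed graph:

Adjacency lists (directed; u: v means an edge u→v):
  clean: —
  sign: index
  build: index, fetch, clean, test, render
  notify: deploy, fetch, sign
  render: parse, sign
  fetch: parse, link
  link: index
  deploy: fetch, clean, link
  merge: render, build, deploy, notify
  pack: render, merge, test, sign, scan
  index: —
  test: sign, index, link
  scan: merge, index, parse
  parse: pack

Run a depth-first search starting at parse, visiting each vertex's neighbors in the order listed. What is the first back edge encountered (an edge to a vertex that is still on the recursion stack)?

render→parse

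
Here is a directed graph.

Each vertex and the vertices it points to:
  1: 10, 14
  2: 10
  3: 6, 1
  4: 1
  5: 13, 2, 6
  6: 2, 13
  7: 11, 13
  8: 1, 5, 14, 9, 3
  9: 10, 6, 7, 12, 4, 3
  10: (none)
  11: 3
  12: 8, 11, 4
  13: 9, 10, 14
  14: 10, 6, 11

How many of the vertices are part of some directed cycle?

12

A vertex is on a directed cycle iff it belongs to a strongly connected component of size ≥ 2 (or has a self-loop).
The vertices on cycles are {1, 3, 4, 5, 6, 7, 8, 9, 11, 12, 13, 14} — 12 in total.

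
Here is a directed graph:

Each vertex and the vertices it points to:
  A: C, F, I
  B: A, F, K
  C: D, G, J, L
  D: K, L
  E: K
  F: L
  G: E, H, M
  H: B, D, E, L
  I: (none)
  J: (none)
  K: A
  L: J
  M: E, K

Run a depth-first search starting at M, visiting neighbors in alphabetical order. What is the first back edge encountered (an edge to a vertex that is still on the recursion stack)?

DFS from M (visiting neighbors in alphabetical order); mark gray on enter, black on exit:
M gray
  E gray
    K gray
      A gray
        C gray
          D gray
            D→K: K is gray → back edge
First back edge: D → K.

D→K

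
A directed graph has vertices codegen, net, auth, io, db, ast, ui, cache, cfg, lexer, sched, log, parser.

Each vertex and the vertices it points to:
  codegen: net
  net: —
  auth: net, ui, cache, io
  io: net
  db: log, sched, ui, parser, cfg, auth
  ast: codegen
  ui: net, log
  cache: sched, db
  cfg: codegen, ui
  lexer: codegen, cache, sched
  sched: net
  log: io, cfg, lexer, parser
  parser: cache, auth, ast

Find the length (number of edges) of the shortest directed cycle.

3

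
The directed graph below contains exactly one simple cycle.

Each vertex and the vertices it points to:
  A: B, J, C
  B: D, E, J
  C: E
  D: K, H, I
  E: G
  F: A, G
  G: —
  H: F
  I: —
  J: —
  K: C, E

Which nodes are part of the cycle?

DFS with gray/black marking from A:
A gray
  B gray
    D gray
      K gray
        C gray
          E gray
            G gray
            G black
          E black
        C black
        K→E: E black — skip
      K black
      H gray
        F gray
          F→A: A is gray → back edge
Back edge closes the cycle A → B → D → H → F → A; its vertices are {A, B, D, F, H}.

A, B, D, F, H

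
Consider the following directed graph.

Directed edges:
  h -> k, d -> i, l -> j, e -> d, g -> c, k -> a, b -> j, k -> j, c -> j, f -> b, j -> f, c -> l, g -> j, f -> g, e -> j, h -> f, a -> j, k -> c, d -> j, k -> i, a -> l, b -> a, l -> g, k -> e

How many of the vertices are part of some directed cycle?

A vertex is on a directed cycle iff it belongs to a strongly connected component of size ≥ 2 (or has a self-loop).
The vertices on cycles are {a, b, c, f, g, j, l} — 7 in total.

7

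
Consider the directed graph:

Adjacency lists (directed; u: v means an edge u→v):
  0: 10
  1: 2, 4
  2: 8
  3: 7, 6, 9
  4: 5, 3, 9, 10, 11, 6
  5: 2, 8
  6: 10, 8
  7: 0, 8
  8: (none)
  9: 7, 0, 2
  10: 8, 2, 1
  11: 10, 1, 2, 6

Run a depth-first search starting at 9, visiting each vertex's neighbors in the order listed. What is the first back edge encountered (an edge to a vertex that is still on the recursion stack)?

3->7

DFS from 9 (visiting each vertex's neighbors in the order listed); mark gray on enter, black on exit:
9 gray
  7 gray
    0 gray
      10 gray
        8 gray
        8 black
        2 gray
          2→8: 8 black — skip
        2 black
        1 gray
          1→2: 2 black — skip
          4 gray
            5 gray
              5→2: 2 black — skip
              5→8: 8 black — skip
            5 black
            3 gray
              3→7: 7 is gray → back edge
First back edge: 3 → 7.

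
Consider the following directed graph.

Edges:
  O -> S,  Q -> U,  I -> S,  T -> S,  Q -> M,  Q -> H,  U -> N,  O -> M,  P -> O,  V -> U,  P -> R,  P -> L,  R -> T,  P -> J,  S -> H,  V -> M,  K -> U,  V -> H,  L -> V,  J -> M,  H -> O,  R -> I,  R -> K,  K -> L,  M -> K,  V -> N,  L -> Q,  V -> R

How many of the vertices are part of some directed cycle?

11

A vertex is on a directed cycle iff it belongs to a strongly connected component of size ≥ 2 (or has a self-loop).
The vertices on cycles are {H, I, K, L, M, O, Q, R, S, T, V} — 11 in total.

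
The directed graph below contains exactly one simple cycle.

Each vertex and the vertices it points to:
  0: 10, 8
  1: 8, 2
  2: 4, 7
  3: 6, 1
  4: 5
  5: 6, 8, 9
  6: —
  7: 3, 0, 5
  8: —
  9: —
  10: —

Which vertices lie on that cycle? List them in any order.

1, 2, 3, 7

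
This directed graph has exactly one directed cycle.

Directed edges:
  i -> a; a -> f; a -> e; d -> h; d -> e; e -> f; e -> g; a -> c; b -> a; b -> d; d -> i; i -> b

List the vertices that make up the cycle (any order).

DFS with gray/black marking from d:
d gray
  h gray
  h black
  e gray
    f gray
    f black
    g gray
    g black
  e black
  i gray
    a gray
      a→f: f black — skip
      c gray
      c black
      a→e: e black — skip
    a black
    b gray
      b→d: d is gray → back edge
Back edge closes the cycle d → i → b → d; its vertices are {b, d, i}.

b, d, i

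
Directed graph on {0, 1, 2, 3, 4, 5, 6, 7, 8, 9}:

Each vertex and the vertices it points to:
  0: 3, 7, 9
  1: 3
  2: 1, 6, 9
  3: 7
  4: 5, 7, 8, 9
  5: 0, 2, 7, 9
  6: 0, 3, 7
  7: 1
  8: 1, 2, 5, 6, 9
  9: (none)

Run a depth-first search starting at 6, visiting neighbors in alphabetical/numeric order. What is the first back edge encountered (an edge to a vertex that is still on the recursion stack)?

DFS from 6 (visiting neighbors in alphabetical/numeric order); mark gray on enter, black on exit:
6 gray
  0 gray
    3 gray
      7 gray
        1 gray
          1→3: 3 is gray → back edge
First back edge: 1 → 3.

1->3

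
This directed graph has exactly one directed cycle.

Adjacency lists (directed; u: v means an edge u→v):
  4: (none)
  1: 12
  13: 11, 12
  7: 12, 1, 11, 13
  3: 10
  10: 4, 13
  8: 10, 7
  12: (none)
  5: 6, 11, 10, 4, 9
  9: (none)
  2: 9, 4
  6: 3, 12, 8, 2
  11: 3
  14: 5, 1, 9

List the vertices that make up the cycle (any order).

DFS with gray/black marking from 3:
3 gray
  10 gray
    4 gray
    4 black
    13 gray
      11 gray
        11→3: 3 is gray → back edge
Back edge closes the cycle 3 → 10 → 13 → 11 → 3; its vertices are {3, 10, 11, 13}.

3, 10, 11, 13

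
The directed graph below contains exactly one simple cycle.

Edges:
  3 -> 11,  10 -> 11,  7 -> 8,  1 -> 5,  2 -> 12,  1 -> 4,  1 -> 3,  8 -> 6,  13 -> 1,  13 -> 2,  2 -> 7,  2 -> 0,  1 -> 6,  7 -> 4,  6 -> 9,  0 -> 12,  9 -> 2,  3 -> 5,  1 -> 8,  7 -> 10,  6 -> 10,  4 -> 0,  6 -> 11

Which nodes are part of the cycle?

2, 6, 7, 8, 9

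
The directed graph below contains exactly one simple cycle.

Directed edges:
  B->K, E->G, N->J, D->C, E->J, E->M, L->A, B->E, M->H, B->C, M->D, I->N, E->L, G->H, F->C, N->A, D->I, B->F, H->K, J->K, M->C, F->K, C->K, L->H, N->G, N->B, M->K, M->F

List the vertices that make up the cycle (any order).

B, D, E, I, M, N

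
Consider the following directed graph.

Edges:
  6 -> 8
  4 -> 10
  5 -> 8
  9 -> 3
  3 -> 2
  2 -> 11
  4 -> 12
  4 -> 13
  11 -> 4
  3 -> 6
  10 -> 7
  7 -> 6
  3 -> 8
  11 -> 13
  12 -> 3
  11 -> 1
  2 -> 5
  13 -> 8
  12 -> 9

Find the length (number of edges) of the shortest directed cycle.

5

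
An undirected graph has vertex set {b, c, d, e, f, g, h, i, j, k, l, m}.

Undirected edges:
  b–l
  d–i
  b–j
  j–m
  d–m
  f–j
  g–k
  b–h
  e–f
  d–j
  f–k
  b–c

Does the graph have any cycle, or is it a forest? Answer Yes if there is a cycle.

DFS, tracking each vertex's parent; an edge to a visited non-parent vertex closes a cycle.
Start from d:
visit d (parent –)
  visit m (parent d)
    visit j (parent m)
      visit f (parent j)
        visit k (parent f)
          visit g (parent k)
            g–k: parent, skip
          k–f: parent, skip
        visit e (parent f)
          e–f: parent, skip
        f–j: parent, skip
      visit b (parent j)
        visit c (parent b)
          c–b: parent, skip
        b–j: parent, skip
        visit h (parent b)
          h–b: parent, skip
        visit l (parent b)
          l–b: parent, skip
      j–d: d visited and ≠ parent → cycle
Cycle: d – m – j – d.

Yes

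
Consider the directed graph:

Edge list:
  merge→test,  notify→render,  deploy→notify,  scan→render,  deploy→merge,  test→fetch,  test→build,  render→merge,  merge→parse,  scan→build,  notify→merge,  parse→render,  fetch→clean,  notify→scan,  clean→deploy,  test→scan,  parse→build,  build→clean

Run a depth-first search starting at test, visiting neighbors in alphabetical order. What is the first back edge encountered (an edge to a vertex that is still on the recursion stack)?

parse→build

DFS from test (visiting neighbors in alphabetical order); mark gray on enter, black on exit:
test gray
  build gray
    clean gray
      deploy gray
        merge gray
          parse gray
            parse→build: build is gray → back edge
First back edge: parse → build.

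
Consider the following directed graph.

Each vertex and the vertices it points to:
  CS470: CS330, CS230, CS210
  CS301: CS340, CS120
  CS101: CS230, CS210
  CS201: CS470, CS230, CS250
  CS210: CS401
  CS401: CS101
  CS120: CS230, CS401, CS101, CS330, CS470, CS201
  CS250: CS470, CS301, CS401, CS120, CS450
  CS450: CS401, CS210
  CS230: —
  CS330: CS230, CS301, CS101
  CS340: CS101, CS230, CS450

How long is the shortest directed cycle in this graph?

For each vertex v, BFS finds the shortest path from v back to v.
The shortest such closed walk is CS201 → CS250 → CS120 → CS201, length 3.

3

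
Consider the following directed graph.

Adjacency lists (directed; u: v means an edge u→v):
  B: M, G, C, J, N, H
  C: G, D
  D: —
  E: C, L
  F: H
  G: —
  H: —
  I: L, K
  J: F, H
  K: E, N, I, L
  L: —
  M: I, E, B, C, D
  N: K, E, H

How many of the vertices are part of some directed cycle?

5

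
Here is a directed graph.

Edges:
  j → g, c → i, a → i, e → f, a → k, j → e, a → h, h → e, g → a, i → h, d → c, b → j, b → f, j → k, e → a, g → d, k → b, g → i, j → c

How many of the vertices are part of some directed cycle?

10

A vertex is on a directed cycle iff it belongs to a strongly connected component of size ≥ 2 (or has a self-loop).
The vertices on cycles are {a, b, c, d, e, g, h, i, j, k} — 10 in total.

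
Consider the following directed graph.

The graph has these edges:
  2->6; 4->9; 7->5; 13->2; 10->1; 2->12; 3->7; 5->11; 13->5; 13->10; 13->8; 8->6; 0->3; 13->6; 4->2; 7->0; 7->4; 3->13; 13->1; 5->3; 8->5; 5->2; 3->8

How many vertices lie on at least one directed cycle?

6

A vertex is on a directed cycle iff it belongs to a strongly connected component of size ≥ 2 (or has a self-loop).
The vertices on cycles are {0, 3, 5, 7, 8, 13} — 6 in total.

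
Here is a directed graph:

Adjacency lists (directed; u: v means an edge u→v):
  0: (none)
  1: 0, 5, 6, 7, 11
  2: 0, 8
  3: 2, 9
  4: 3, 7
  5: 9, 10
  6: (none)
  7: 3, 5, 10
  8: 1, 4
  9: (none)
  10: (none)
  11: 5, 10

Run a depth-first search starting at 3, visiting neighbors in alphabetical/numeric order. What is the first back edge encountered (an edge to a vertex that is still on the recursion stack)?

7->3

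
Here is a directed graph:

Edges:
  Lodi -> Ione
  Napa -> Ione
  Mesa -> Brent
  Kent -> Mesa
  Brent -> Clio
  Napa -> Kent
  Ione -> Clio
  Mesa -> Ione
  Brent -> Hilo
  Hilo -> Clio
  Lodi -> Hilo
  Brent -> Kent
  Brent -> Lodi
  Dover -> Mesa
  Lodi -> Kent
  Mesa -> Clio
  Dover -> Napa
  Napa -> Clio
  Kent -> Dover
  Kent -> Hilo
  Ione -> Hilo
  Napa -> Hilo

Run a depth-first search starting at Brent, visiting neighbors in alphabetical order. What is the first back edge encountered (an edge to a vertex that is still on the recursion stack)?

Mesa→Brent

DFS from Brent (visiting neighbors in alphabetical order); mark gray on enter, black on exit:
Brent gray
  Clio gray
  Clio black
  Hilo gray
    Hilo→Clio: Clio black — skip
  Hilo black
  Kent gray
    Dover gray
      Mesa gray
        Mesa→Brent: Brent is gray → back edge
First back edge: Mesa → Brent.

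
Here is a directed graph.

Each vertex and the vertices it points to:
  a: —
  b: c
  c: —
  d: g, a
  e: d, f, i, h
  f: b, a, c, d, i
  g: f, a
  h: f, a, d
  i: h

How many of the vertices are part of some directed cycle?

5

A vertex is on a directed cycle iff it belongs to a strongly connected component of size ≥ 2 (or has a self-loop).
The vertices on cycles are {d, f, g, h, i} — 5 in total.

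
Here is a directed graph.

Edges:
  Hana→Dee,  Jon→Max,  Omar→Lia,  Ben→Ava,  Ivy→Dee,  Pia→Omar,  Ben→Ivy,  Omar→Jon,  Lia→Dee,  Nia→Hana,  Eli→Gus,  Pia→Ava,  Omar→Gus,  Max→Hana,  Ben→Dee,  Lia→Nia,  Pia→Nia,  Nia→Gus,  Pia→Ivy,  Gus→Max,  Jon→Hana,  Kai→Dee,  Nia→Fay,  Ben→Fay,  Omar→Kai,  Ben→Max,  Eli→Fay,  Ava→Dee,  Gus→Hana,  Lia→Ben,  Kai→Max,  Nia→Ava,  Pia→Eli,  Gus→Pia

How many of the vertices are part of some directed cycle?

6

A vertex is on a directed cycle iff it belongs to a strongly connected component of size ≥ 2 (or has a self-loop).
The vertices on cycles are {Eli, Gus, Lia, Nia, Pia, Omar} — 6 in total.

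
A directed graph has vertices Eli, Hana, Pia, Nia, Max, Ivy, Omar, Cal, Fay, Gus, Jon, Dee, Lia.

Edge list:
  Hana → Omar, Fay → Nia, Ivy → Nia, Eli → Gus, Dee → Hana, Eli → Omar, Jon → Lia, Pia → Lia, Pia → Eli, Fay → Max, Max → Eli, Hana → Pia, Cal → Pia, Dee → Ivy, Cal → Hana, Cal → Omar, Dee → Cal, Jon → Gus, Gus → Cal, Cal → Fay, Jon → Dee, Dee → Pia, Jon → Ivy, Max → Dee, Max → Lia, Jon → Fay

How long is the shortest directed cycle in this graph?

4

For each vertex v, BFS finds the shortest path from v back to v.
The shortest such closed walk is Fay → Max → Dee → Cal → Fay, length 4.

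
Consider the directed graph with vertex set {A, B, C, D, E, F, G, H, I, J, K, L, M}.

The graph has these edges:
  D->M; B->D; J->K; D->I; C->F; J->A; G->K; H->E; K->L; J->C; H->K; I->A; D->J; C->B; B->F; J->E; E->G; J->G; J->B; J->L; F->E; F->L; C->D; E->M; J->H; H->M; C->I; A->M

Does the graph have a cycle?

DFS with white/gray/black marking, starting from H:
H gray
  K gray
    L gray
    L black
  K black
  M gray
  M black
  E gray
    E→M: M black — skip
    G gray
      G→K: K black — skip
    G black
  E black
H black
A gray
  A→M: M black — skip
A black
B gray
  D gray
    J gray
      J→G: G black — skip
      J→H: H black — skip
      C gray
        F gray
          F→E: E black — skip
          F→L: L black — skip
        F black
        I gray
          I→A: A black — skip
        I black
        C→D: D is gray → back edge
Back edge found, so a cycle exists: D → J → C → D.

Yes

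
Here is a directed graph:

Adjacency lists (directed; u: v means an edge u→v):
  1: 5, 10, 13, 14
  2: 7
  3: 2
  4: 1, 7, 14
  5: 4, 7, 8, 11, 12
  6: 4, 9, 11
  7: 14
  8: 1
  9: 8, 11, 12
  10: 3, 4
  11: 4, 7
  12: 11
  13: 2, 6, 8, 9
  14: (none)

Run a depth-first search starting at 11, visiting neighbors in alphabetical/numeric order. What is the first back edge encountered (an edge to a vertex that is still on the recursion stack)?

5→4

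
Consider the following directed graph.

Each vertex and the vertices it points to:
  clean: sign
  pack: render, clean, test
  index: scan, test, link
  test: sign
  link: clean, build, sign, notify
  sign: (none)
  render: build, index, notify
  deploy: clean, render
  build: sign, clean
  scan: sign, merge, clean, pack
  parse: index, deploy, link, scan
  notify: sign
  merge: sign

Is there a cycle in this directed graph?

DFS with white/gray/black marking, starting from index:
index gray
  scan gray
    sign gray
    sign black
    merge gray
      merge→sign: sign black — skip
    merge black
    clean gray
      clean→sign: sign black — skip
    clean black
    pack gray
      render gray
        build gray
          build→sign: sign black — skip
          build→clean: clean black — skip
        build black
        render→index: index is gray → back edge
Back edge found, so a cycle exists: index → scan → pack → render → index.

Yes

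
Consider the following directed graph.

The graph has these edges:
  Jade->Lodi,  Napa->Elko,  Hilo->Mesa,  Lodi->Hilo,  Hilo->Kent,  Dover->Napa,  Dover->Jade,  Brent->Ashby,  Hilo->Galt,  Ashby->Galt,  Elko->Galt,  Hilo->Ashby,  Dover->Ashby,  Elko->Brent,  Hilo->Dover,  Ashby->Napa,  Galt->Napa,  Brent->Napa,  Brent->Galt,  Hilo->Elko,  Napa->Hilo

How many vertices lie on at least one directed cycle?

A vertex is on a directed cycle iff it belongs to a strongly connected component of size ≥ 2 (or has a self-loop).
The vertices on cycles are {Elko, Galt, Hilo, Jade, Lodi, Napa, Ashby, Brent, Dover} — 9 in total.

9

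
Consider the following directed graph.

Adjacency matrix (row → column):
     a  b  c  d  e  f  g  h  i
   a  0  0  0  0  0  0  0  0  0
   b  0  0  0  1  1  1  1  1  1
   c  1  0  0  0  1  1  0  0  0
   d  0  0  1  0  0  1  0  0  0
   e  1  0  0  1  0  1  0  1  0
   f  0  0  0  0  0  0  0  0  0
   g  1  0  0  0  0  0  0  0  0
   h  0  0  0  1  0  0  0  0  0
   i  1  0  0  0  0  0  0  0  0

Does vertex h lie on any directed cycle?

h is on a cycle iff h can reach itself via ≥1 edge.
h → d → c → e → h — yes.

Yes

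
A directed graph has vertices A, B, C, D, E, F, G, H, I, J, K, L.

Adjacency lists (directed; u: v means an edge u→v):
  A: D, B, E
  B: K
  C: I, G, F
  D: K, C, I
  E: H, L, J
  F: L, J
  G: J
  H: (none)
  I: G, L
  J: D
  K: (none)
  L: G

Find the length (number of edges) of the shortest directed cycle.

4

For each vertex v, BFS finds the shortest path from v back to v.
The shortest such closed walk is J → D → C → F → J, length 4.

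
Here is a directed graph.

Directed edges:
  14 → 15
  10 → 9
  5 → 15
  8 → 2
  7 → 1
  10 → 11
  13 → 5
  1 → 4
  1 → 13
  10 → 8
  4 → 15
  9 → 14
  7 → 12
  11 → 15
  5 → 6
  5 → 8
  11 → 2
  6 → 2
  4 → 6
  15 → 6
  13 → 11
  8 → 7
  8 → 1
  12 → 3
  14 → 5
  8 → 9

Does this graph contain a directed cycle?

DFS with white/gray/black marking, starting from 2:
2 gray
2 black
1 gray
  13 gray
    11 gray
      11→2: 2 black — skip
      15 gray
        6 gray
          6→2: 2 black — skip
        6 black
      15 black
    11 black
    5 gray
      8 gray
        7 gray
          7→1: 1 is gray → back edge
Back edge found, so a cycle exists: 1 → 13 → 5 → 8 → 7 → 1.

Yes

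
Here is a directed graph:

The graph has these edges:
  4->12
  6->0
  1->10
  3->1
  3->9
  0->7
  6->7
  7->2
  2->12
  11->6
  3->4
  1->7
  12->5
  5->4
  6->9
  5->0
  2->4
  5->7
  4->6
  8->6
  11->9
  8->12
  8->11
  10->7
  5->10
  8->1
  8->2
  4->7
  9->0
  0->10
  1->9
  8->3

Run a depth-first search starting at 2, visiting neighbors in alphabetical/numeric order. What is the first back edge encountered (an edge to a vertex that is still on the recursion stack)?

DFS from 2 (visiting neighbors in alphabetical/numeric order); mark gray on enter, black on exit:
2 gray
  4 gray
    6 gray
      0 gray
        7 gray
          7→2: 2 is gray → back edge
First back edge: 7 → 2.

7→2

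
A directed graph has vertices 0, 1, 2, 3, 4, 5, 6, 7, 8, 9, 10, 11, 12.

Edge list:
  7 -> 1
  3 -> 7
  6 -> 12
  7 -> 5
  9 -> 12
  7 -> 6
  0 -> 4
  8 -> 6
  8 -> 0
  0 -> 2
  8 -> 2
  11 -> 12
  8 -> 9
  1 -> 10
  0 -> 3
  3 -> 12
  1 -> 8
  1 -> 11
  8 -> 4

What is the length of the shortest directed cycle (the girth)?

5

For each vertex v, BFS finds the shortest path from v back to v.
The shortest such closed walk is 3 → 7 → 1 → 8 → 0 → 3, length 5.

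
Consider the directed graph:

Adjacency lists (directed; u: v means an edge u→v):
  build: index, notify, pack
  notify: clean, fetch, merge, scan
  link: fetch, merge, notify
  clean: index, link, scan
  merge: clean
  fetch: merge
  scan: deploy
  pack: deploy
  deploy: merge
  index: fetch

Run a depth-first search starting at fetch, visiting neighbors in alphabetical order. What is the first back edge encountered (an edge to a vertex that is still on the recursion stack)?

index->fetch

DFS from fetch (visiting neighbors in alphabetical order); mark gray on enter, black on exit:
fetch gray
  merge gray
    clean gray
      index gray
        index→fetch: fetch is gray → back edge
First back edge: index → fetch.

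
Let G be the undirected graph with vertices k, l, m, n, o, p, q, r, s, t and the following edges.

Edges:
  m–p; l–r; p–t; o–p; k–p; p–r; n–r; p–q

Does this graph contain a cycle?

DFS, tracking each vertex's parent; an edge to a visited non-parent vertex closes a cycle.
Start from l:
visit l (parent –)
  visit r (parent l)
    r–l: parent, skip
    visit n (parent r)
      n–r: parent, skip
    visit p (parent r)
      visit m (parent p)
        m–p: parent, skip
      visit k (parent p)
        k–p: parent, skip
      visit q (parent p)
        q–p: parent, skip
      p–r: parent, skip
      visit o (parent p)
        o–p: parent, skip
      visit t (parent p)
        t–p: parent, skip
visit s (parent –)
No non-parent visited neighbor found — the graph is a forest.

No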